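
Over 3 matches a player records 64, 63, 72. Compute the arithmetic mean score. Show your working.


Average = sum / n
Sum = 199
Average = 199 / 3 = 66.3333

66.3333


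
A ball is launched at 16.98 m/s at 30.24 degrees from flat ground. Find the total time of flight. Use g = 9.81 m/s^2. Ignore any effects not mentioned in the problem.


T = 2*v*sin(theta)/g
sin(theta) = sin(30.24 deg) = 0.5036
T = 2*16.98*0.5036 / 9.81
T = 17.103 / 9.81 = 1.7434 s

1.7434 s


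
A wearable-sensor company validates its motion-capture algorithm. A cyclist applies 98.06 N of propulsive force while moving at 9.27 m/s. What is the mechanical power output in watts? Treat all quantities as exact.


P = F * v
P = 98.06 * 9.27
P = 909.0162 W

909.0162 W


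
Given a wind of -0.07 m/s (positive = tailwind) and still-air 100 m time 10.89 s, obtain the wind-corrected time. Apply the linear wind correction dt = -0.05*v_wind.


dt = -0.05 * v_wind = -0.05 * -0.07 = 0.0035 s
t_corrected = t_still + dt = 10.89 + (0.0035)
t_corrected = 10.8935 s

10.8935 s


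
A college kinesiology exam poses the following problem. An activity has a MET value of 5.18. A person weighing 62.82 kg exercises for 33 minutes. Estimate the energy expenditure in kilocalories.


kcal = MET * mass * time_hr
Convert time: 33 min = 0.55 hr
kcal = 5.18 * 62.82 * 0.55
kcal = 178.9742 kcal

178.9742 kcal


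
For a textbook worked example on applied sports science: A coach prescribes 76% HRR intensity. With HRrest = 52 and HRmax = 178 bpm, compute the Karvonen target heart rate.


Target = HRrest + pct*(HRmax - HRrest)
Heart rate reserve = HRmax - HRrest = 178 - 52 = 126 bpm
Fraction = 76% = 0.76
Target = 52 + 0.76 * 126
Target = 52 + 95.76 = 147.76 bpm

147.76 bpm


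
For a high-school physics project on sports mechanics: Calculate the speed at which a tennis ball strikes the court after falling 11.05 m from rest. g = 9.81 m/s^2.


v = sqrt(2 * g * h)
v = sqrt(2 * 9.81 * 11.05)
v = sqrt(216.801) = 14.7242 m/s

14.7242 m/s


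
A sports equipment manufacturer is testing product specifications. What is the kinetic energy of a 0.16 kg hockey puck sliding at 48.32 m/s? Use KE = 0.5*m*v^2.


KE = 0.5 * m * v^2
KE = 0.5 * 0.16 * 48.32^2
KE = 0.5 * 0.16 * 2334.8224 = 186.7858 J

186.7858 J


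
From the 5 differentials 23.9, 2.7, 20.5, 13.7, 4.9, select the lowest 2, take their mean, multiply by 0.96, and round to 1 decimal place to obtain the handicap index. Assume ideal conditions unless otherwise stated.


All differentials: 23.9, 2.7, 20.5, 13.7, 4.9
Sorted: 2.7, 4.9, 13.7, 20.5, 23.9
Best 2: 2.7, 4.9
Average of best = 7.6 / 2 = 3.8
Raw index = 3.8 * 0.96 = 3.648
Handicap index = round(3.648, 1) = 3.6

3.6


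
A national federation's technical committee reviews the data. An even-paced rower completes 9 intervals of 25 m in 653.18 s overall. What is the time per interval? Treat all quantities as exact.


Split time = total_time / n_laps = 653.18 / 9
Split time = 72.5756 s per lap

72.5756 s


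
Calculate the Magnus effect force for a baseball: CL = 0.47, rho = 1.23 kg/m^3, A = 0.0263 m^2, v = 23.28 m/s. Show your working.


FM = 0.5 * CL * rho * A * v^2
FM = 0.5 * 0.47 * 1.23 * 0.0263 * 23.28^2
v^2 = 541.9584
FM = 0.5 * 0.47 * 1.23 * 0.0263 * 541.9584 = 4.12 N

4.12 N


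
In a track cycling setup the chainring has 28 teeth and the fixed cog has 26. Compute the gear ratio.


GR = front_teeth / rear_teeth
GR = 28 / 26
GR = 1.0769

1.0769


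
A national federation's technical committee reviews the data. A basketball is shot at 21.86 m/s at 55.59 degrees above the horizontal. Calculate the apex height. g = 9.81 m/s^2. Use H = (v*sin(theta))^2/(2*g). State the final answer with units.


H = (v*sin(theta))^2 / (2*g)
vy = v*sin(theta) = 21.86 * sin(55.59 deg) = 18.0348 m/s
H = vy^2 / (2*g) = 325.2549 / (2*9.81)
H = 325.2549 / 19.62 = 16.5777 m

16.5777 m


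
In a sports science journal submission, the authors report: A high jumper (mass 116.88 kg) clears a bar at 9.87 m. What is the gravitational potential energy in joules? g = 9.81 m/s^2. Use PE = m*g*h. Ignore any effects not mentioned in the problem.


PE = m * g * h
PE = 116.88 * 9.81 * 9.87
PE = 1146.5928 * 9.87 = 11316.8709 J

11316.8709 J


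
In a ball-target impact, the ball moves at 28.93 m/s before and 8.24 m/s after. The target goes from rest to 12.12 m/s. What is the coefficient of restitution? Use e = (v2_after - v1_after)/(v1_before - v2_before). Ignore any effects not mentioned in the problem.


e = (v2_after - v1_after) / (v1_before - v2_before)
Numerator = 12.12 - 8.24 = 3.88
Denominator = 28.93 - 0 = 28.93
e = 3.88 / 28.93 = 0.1341

0.1341


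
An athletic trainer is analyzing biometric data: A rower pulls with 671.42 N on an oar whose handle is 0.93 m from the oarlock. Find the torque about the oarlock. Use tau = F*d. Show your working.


tau = F * d
tau = 671.42 * 0.93
tau = 624.4206 N*m

624.4206 N*m


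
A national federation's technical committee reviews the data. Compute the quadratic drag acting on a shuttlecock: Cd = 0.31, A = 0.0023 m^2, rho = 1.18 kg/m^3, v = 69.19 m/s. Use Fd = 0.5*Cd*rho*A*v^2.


Fd = 0.5 * Cd * rho * A * v^2
Fd = 0.5 * 0.31 * 1.18 * 0.0023 * 69.19^2
v^2 = 4787.2561
Fd = 0.5 * 0.31 * 1.18 * 0.0023 * 4787.2561 = 2.0139 N

2.0139 N


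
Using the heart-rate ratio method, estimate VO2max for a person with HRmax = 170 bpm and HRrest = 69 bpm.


VO2max = 15.3 * HRmax / HRrest
VO2max = 15.3 * 170 / 69
VO2max = 2601 / 69 = 37.6957 mL/kg/min

37.6957 mL/kg/min


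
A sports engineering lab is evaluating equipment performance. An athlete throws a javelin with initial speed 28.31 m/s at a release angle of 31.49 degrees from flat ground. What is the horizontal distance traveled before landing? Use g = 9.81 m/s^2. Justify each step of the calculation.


R = v^2 * sin(2*theta) / g
Convert angle to radians: theta = 31.49 deg = 0.5496 rad
sin(2*theta) = sin(1.0992) = 0.8908
R = 28.31^2 * 0.8908 / 9.81
R = 801.4561 * 0.8908 / 9.81 = 72.7804 m

72.7804 m


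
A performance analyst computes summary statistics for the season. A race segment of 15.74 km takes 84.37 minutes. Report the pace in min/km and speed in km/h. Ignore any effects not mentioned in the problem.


Pace = time / distance = 84.37 min / 15.74 km = 5.3602 min/km
Speed = distance / time_in_hours = 15.74 / 1.4062 hr
Speed = 11.1936 km/h

5.3602 min/km, 11.1936 km/h


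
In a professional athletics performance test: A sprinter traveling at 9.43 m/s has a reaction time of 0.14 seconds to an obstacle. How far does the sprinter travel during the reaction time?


d = v * t
d = 9.43 * 0.14
d = 1.3202 m

1.3202 m


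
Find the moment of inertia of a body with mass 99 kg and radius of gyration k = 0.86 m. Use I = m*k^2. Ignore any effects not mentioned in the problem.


I = m * k^2
I = 99 * 0.86^2
I = 99 * 0.7396 = 73.2204 kg*m^2

73.2204 kg*m^2


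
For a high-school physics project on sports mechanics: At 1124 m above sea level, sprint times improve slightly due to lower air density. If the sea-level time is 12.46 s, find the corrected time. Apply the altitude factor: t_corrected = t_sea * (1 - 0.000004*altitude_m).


Correction factor = 1 - 0.000004 * 1124 = 0.995504
t_corrected = t_sea * factor = 12.46 * 0.995504
t_corrected = 12.404 s

12.404 s


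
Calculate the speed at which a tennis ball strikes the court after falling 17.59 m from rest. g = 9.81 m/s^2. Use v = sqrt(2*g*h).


v = sqrt(2 * g * h)
v = sqrt(2 * 9.81 * 17.59)
v = sqrt(345.1158) = 18.5773 m/s

18.5773 m/s


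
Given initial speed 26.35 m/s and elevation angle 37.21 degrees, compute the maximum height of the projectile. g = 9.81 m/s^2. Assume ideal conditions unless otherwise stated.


H = (v*sin(theta))^2 / (2*g)
vy = v*sin(theta) = 26.35 * sin(37.21 deg) = 15.9348 m/s
H = vy^2 / (2*g) = 253.9194 / (2*9.81)
H = 253.9194 / 19.62 = 12.9419 m

12.9419 m


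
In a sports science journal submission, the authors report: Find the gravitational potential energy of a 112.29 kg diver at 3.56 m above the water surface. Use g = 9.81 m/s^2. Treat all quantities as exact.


PE = m * g * h
PE = 112.29 * 9.81 * 3.56
PE = 1101.5649 * 3.56 = 3921.571 J

3921.571 J


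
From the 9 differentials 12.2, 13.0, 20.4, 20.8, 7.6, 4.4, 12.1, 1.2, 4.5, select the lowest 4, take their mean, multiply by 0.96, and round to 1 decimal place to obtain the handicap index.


All differentials: 12.2, 13.0, 20.4, 20.8, 7.6, 4.4, 12.1, 1.2, 4.5
Sorted: 1.2, 4.4, 4.5, 7.6, 12.1, 12.2, 13.0, 20.4, 20.8
Best 4: 1.2, 4.4, 4.5, 7.6
Average of best = 17.7 / 4 = 4.425
Raw index = 4.425 * 0.96 = 4.248
Handicap index = round(4.248, 1) = 4.2

4.2


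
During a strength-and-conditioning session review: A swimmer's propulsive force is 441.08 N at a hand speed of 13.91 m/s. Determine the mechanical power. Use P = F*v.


P = F * v
P = 441.08 * 13.91
P = 6135.4228 W

6135.4228 W


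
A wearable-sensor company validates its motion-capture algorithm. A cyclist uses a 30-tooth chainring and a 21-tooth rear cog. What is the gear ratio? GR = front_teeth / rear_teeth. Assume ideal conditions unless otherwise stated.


GR = front_teeth / rear_teeth
GR = 30 / 21
GR = 1.4286

1.4286


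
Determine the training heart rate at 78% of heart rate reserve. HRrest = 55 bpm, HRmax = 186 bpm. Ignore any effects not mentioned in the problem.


Target = HRrest + pct*(HRmax - HRrest)
Heart rate reserve = HRmax - HRrest = 186 - 55 = 131 bpm
Fraction = 78% = 0.78
Target = 55 + 0.78 * 131
Target = 55 + 102.18 = 157.18 bpm

157.18 bpm


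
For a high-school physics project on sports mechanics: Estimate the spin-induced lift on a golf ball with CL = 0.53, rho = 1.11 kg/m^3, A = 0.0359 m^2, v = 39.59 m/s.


FM = 0.5 * CL * rho * A * v^2
FM = 0.5 * 0.53 * 1.11 * 0.0359 * 39.59^2
v^2 = 1567.3681
FM = 0.5 * 0.53 * 1.11 * 0.0359 * 1567.3681 = 16.5514 N

16.5514 N


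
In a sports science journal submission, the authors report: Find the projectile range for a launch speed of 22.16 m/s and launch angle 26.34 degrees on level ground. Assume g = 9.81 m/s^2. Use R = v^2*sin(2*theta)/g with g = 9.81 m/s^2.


R = v^2 * sin(2*theta) / g
Convert angle to radians: theta = 26.34 deg = 0.4597 rad
sin(2*theta) = sin(0.9194) = 0.7953
R = 22.16^2 * 0.7953 / 9.81
R = 491.0656 * 0.7953 / 9.81 = 39.8089 m

39.8089 m


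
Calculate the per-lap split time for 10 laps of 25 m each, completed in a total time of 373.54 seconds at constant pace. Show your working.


Split time = total_time / n_laps = 373.54 / 10
Split time = 37.354 s per lap

37.354 s


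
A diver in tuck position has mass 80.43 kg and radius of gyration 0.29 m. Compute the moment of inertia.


I = m * k^2
I = 80.43 * 0.29^2
I = 80.43 * 0.0841 = 6.7642 kg*m^2

6.7642 kg*m^2


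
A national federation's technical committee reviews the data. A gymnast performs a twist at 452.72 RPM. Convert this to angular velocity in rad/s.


omega = RPM * 2 * pi / 60
omega = 452.72 * 2 * 3.14159 / 60
omega = 2844.5237 / 60 = 47.4087 rad/s

47.4087 rad/s


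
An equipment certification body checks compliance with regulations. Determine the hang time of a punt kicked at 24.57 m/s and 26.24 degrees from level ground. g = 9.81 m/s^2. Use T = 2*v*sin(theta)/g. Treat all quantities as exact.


T = 2*v*sin(theta)/g
sin(theta) = sin(26.24 deg) = 0.4421
T = 2*24.57*0.4421 / 9.81
T = 21.7264 / 9.81 = 2.2147 s

2.2147 s


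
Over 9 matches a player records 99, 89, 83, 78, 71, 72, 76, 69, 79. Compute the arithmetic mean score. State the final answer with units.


Average = sum / n
Sum = 716
Average = 716 / 9 = 79.5556

79.5556


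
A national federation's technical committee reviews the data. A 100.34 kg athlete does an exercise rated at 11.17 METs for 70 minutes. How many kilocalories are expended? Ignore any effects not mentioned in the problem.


kcal = MET * mass * time_hr
Convert time: 70 min = 1.1667 hr
kcal = 11.17 * 100.34 * 1.1667
kcal = 1307.5974 kcal

1307.5974 kcal


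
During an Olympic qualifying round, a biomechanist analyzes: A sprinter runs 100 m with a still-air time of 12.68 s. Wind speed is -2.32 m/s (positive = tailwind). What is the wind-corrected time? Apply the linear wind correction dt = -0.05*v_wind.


dt = -0.05 * v_wind = -0.05 * -2.32 = 0.116 s
t_corrected = t_still + dt = 12.68 + (0.116)
t_corrected = 12.796 s

12.796 s


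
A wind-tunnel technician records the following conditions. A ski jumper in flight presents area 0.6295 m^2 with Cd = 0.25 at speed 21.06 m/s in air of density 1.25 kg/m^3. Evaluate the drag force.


Fd = 0.5 * Cd * rho * A * v^2
Fd = 0.5 * 0.25 * 1.25 * 0.6295 * 21.06^2
v^2 = 443.5236
Fd = 0.5 * 0.25 * 1.25 * 0.6295 * 443.5236 = 43.6247 N

43.6247 N


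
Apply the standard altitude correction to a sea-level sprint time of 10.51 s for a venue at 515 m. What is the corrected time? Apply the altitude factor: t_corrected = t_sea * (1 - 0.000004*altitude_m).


Correction factor = 1 - 0.000004 * 515 = 0.99794
t_corrected = t_sea * factor = 10.51 * 0.99794
t_corrected = 10.4883 s

10.4883 s


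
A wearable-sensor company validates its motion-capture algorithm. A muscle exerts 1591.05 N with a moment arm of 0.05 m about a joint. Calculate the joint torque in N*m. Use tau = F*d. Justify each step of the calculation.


tau = F * d
tau = 1591.05 * 0.05
tau = 79.5525 N*m

79.5525 N*m


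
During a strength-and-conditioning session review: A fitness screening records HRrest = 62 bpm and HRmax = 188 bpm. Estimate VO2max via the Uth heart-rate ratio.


VO2max = 15.3 * HRmax / HRrest
VO2max = 15.3 * 188 / 62
VO2max = 2876.4 / 62 = 46.3935 mL/kg/min

46.3935 mL/kg/min


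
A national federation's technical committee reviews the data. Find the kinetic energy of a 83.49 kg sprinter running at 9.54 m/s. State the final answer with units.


KE = 0.5 * m * v^2
KE = 0.5 * 83.49 * 9.54^2
KE = 0.5 * 83.49 * 91.0116 = 3799.2792 J

3799.2792 J


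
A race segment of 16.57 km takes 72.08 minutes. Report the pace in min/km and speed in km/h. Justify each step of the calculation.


Pace = time / distance = 72.08 min / 16.57 km = 4.35 min/km
Speed = distance / time_in_hours = 16.57 / 1.2013 hr
Speed = 13.793 km/h

4.35 min/km, 13.793 km/h


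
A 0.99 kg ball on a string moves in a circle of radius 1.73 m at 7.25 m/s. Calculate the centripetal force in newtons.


Fc = m * v^2 / r
v^2 = 7.25^2 = 52.5625
Fc = 0.99 * 52.5625 / 1.73
Fc = 52.0369 / 1.73 = 30.0791 N

30.0791 N


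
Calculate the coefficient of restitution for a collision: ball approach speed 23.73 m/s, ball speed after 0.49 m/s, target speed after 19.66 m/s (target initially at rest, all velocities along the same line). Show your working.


e = (v2_after - v1_after) / (v1_before - v2_before)
Numerator = 19.66 - 0.49 = 19.17
Denominator = 23.73 - 0 = 23.73
e = 19.17 / 23.73 = 0.8078

0.8078


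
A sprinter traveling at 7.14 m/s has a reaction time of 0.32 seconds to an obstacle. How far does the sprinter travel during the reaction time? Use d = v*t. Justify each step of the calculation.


d = v * t
d = 7.14 * 0.32
d = 2.2848 m

2.2848 m


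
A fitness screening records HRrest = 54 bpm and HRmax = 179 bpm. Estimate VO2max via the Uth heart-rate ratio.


VO2max = 15.3 * HRmax / HRrest
VO2max = 15.3 * 179 / 54
VO2max = 2738.7 / 54 = 50.7167 mL/kg/min

50.7167 mL/kg/min


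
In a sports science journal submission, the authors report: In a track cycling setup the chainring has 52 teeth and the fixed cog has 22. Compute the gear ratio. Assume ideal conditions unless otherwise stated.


GR = front_teeth / rear_teeth
GR = 52 / 22
GR = 2.3636

2.3636


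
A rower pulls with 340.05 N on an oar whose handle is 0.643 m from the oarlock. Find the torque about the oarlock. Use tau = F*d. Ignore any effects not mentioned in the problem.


tau = F * d
tau = 340.05 * 0.643
tau = 218.6522 N*m

218.6522 N*m


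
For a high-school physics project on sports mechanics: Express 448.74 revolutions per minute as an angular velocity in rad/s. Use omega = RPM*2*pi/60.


omega = RPM * 2 * pi / 60
omega = 448.74 * 2 * 3.14159 / 60
omega = 2819.5166 / 60 = 46.9919 rad/s

46.9919 rad/s


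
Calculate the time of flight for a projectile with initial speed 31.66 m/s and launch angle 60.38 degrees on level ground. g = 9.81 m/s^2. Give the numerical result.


T = 2*v*sin(theta)/g
sin(theta) = sin(60.38 deg) = 0.8693
T = 2*31.66*0.8693 / 9.81
T = 55.0455 / 9.81 = 5.6112 s

5.6112 s


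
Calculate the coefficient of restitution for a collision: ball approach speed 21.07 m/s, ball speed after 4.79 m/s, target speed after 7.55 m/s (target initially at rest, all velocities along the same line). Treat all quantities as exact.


e = (v2_after - v1_after) / (v1_before - v2_before)
Numerator = 7.55 - 4.79 = 2.76
Denominator = 21.07 - 0 = 21.07
e = 2.76 / 21.07 = 0.131

0.131


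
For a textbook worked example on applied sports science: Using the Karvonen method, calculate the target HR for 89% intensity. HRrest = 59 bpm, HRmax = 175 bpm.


Target = HRrest + pct*(HRmax - HRrest)
Heart rate reserve = HRmax - HRrest = 175 - 59 = 116 bpm
Fraction = 89% = 0.89
Target = 59 + 0.89 * 116
Target = 59 + 103.24 = 162.24 bpm

162.24 bpm


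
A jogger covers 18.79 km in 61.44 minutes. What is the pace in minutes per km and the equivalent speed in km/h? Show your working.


Pace = time / distance = 61.44 min / 18.79 km = 3.2698 min/km
Speed = distance / time_in_hours = 18.79 / 1.024 hr
Speed = 18.3496 km/h

3.2698 min/km, 18.3496 km/h


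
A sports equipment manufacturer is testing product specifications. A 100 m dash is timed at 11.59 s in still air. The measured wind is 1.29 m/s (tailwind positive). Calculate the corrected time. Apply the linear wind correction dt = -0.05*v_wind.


dt = -0.05 * v_wind = -0.05 * 1.29 = -0.0645 s
t_corrected = t_still + dt = 11.59 + (-0.0645)
t_corrected = 11.5255 s

11.5255 s


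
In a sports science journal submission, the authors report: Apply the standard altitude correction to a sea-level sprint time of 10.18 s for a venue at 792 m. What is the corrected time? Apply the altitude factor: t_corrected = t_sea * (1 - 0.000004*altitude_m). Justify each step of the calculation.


Correction factor = 1 - 0.000004 * 792 = 0.996832
t_corrected = t_sea * factor = 10.18 * 0.996832
t_corrected = 10.1477 s

10.1477 s


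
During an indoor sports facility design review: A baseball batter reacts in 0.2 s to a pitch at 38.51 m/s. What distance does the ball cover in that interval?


d = v * t
d = 38.51 * 0.2
d = 7.702 m

7.702 m


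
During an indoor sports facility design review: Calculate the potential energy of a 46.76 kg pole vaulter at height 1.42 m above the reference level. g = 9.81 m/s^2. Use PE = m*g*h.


PE = m * g * h
PE = 46.76 * 9.81 * 1.42
PE = 458.7156 * 1.42 = 651.3762 J

651.3762 J


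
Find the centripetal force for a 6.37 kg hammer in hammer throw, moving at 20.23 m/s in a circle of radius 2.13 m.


Fc = m * v^2 / r
v^2 = 20.23^2 = 409.2529
Fc = 6.37 * 409.2529 / 2.13
Fc = 2606.941 / 2.13 = 1223.9159 N

1223.9159 N


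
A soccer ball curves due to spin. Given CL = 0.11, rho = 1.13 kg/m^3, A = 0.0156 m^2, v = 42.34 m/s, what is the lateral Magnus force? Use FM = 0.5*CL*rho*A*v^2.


FM = 0.5 * CL * rho * A * v^2
FM = 0.5 * 0.11 * 1.13 * 0.0156 * 42.34^2
v^2 = 1792.6756
FM = 0.5 * 0.11 * 1.13 * 0.0156 * 1792.6756 = 1.7381 N

1.7381 N


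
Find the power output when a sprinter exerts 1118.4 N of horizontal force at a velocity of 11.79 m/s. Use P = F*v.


P = F * v
P = 1118.4 * 11.79
P = 13185.936 W

13185.936 W


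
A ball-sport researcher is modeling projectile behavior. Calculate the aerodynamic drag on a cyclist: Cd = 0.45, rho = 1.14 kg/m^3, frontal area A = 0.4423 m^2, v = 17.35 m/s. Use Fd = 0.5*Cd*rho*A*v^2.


Fd = 0.5 * Cd * rho * A * v^2
Fd = 0.5 * 0.45 * 1.14 * 0.4423 * 17.35^2
v^2 = 301.0225
Fd = 0.5 * 0.45 * 1.14 * 0.4423 * 301.0225 = 34.151 N

34.151 N


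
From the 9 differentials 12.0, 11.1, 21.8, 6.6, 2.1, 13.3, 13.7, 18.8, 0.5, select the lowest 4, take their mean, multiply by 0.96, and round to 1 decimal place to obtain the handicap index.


All differentials: 12.0, 11.1, 21.8, 6.6, 2.1, 13.3, 13.7, 18.8, 0.5
Sorted: 0.5, 2.1, 6.6, 11.1, 12.0, 13.3, 13.7, 18.8, 21.8
Best 4: 0.5, 2.1, 6.6, 11.1
Average of best = 20.3 / 4 = 5.075
Raw index = 5.075 * 0.96 = 4.872
Handicap index = round(4.872, 1) = 4.9

4.9


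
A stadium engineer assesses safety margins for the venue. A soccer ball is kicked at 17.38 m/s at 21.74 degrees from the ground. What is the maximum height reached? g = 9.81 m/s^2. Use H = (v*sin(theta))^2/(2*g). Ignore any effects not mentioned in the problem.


H = (v*sin(theta))^2 / (2*g)
vy = v*sin(theta) = 17.38 * sin(21.74 deg) = 6.4375 m/s
H = vy^2 / (2*g) = 41.441 / (2*9.81)
H = 41.441 / 19.62 = 2.1122 m

2.1122 m


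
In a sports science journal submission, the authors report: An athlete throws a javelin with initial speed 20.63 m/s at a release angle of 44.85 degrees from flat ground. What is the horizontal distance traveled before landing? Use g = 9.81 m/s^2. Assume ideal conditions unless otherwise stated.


R = v^2 * sin(2*theta) / g
Convert angle to radians: theta = 44.85 deg = 0.7828 rad
sin(2*theta) = sin(1.5656) = 1
R = 20.63^2 * 1 / 9.81
R = 425.5969 * 1 / 9.81 = 43.3834 m

43.3834 m


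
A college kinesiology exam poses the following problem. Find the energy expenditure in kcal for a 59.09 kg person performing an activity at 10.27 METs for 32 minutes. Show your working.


kcal = MET * mass * time_hr
Convert time: 32 min = 0.5333 hr
kcal = 10.27 * 59.09 * 0.5333
kcal = 323.6556 kcal

323.6556 kcal


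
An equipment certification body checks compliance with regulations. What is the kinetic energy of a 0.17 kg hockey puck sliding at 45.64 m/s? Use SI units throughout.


KE = 0.5 * m * v^2
KE = 0.5 * 0.17 * 45.64^2
KE = 0.5 * 0.17 * 2083.0096 = 177.0558 J

177.0558 J


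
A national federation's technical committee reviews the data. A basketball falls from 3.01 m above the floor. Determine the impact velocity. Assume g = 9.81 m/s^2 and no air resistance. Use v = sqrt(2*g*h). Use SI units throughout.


v = sqrt(2 * g * h)
v = sqrt(2 * 9.81 * 3.01)
v = sqrt(59.0562) = 7.6848 m/s

7.6848 m/s


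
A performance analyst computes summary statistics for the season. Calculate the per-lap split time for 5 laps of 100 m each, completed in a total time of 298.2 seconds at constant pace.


Split time = total_time / n_laps = 298.2 / 5
Split time = 59.64 s per lap

59.64 s


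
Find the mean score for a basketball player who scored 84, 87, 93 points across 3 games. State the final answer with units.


Average = sum / n
Sum = 264
Average = 264 / 3 = 88

88


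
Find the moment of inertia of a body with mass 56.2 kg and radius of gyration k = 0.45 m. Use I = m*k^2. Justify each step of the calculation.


I = m * k^2
I = 56.2 * 0.45^2
I = 56.2 * 0.2025 = 11.3805 kg*m^2

11.3805 kg*m^2


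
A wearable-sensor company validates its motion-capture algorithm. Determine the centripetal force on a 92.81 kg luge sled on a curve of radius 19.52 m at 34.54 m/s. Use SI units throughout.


Fc = m * v^2 / r
v^2 = 34.54^2 = 1193.0116
Fc = 92.81 * 1193.0116 / 19.52
Fc = 110723.4066 / 19.52 = 5672.3057 N

5672.3057 N


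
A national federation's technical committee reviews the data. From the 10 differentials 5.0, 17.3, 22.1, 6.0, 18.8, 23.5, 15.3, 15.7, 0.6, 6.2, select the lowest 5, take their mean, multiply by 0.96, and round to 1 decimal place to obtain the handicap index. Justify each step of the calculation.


All differentials: 5.0, 17.3, 22.1, 6.0, 18.8, 23.5, 15.3, 15.7, 0.6, 6.2
Sorted: 0.6, 5.0, 6.0, 6.2, 15.3, 15.7, 17.3, 18.8, 22.1, 23.5
Best 5: 0.6, 5.0, 6.0, 6.2, 15.3
Average of best = 33.1 / 5 = 6.62
Raw index = 6.62 * 0.96 = 6.3552
Handicap index = round(6.3552, 1) = 6.4

6.4


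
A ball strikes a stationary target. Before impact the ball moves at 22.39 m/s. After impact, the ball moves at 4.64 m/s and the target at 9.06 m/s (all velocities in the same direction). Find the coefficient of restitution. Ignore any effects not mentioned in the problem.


e = (v2_after - v1_after) / (v1_before - v2_before)
Numerator = 9.06 - 4.64 = 4.42
Denominator = 22.39 - 0 = 22.39
e = 4.42 / 22.39 = 0.1974

0.1974


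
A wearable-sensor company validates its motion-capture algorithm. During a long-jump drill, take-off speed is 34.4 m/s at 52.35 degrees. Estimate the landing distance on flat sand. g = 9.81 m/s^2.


R = v^2 * sin(2*theta) / g
Convert angle to radians: theta = 52.35 deg = 0.9137 rad
sin(2*theta) = sin(1.8274) = 0.9673
R = 34.4^2 * 0.9673 / 9.81
R = 1183.36 * 0.9673 / 9.81 = 116.6795 m

116.6795 m


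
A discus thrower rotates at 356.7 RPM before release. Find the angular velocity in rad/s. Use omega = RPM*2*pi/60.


omega = RPM * 2 * pi / 60
omega = 356.7 * 2 * 3.14159 / 60
omega = 2241.2122 / 60 = 37.3535 rad/s

37.3535 rad/s


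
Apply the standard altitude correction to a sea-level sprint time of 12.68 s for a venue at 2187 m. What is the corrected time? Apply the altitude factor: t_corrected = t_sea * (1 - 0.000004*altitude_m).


Correction factor = 1 - 0.000004 * 2187 = 0.991252
t_corrected = t_sea * factor = 12.68 * 0.991252
t_corrected = 12.5691 s

12.5691 s


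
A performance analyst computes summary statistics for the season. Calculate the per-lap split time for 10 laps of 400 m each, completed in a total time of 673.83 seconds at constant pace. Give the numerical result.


Split time = total_time / n_laps = 673.83 / 10
Split time = 67.383 s per lap

67.383 s


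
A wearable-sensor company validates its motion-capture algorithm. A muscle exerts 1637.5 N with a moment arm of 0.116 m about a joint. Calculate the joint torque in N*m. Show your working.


tau = F * d
tau = 1637.5 * 0.116
tau = 189.95 N*m

189.95 N*m


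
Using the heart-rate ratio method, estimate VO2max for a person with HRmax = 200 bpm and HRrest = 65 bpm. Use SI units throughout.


VO2max = 15.3 * HRmax / HRrest
VO2max = 15.3 * 200 / 65
VO2max = 3060 / 65 = 47.0769 mL/kg/min

47.0769 mL/kg/min


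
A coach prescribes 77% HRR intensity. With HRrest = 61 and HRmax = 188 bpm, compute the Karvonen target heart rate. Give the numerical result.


Target = HRrest + pct*(HRmax - HRrest)
Heart rate reserve = HRmax - HRrest = 188 - 61 = 127 bpm
Fraction = 77% = 0.77
Target = 61 + 0.77 * 127
Target = 61 + 97.79 = 158.79 bpm

158.79 bpm


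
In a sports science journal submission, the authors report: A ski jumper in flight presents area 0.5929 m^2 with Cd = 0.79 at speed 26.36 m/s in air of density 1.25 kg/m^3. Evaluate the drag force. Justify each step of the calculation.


Fd = 0.5 * Cd * rho * A * v^2
Fd = 0.5 * 0.79 * 1.25 * 0.5929 * 26.36^2
v^2 = 694.8496
Fd = 0.5 * 0.79 * 1.25 * 0.5929 * 694.8496 = 203.4133 N

203.4133 N


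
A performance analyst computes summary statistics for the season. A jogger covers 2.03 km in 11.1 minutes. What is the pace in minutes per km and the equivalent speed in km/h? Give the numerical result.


Pace = time / distance = 11.1 min / 2.03 km = 5.468 min/km
Speed = distance / time_in_hours = 2.03 / 0.185 hr
Speed = 10.973 km/h

5.468 min/km, 10.973 km/h


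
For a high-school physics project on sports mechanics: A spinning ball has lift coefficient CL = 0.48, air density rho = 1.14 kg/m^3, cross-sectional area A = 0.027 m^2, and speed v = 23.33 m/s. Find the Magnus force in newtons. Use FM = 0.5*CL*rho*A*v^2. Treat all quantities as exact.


FM = 0.5 * CL * rho * A * v^2
FM = 0.5 * 0.48 * 1.14 * 0.027 * 23.33^2
v^2 = 544.2889
FM = 0.5 * 0.48 * 1.14 * 0.027 * 544.2889 = 4.0208 N

4.0208 N


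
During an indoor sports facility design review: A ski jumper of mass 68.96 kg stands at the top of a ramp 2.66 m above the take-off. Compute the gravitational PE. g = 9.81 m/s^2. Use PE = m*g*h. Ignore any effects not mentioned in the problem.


PE = m * g * h
PE = 68.96 * 9.81 * 2.66
PE = 676.4976 * 2.66 = 1799.4836 J

1799.4836 J


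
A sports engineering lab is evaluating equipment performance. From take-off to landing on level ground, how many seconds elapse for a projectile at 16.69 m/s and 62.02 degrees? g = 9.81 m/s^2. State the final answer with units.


T = 2*v*sin(theta)/g
sin(theta) = sin(62.02 deg) = 0.8831
T = 2*16.69*0.8831 / 9.81
T = 29.4783 / 9.81 = 3.0049 s

3.0049 s


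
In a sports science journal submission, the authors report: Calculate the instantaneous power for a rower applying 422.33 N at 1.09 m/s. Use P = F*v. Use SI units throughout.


P = F * v
P = 422.33 * 1.09
P = 460.3397 W

460.3397 W


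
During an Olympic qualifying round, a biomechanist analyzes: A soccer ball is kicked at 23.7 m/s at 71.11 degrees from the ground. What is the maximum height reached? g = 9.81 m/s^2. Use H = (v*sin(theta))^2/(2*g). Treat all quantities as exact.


H = (v*sin(theta))^2 / (2*g)
vy = v*sin(theta) = 23.7 * sin(71.11 deg) = 22.4236 m/s
H = vy^2 / (2*g) = 502.8162 / (2*9.81)
H = 502.8162 / 19.62 = 25.6277 m

25.6277 m


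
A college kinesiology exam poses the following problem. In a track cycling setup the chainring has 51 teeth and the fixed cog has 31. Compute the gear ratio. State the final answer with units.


GR = front_teeth / rear_teeth
GR = 51 / 31
GR = 1.6452

1.6452


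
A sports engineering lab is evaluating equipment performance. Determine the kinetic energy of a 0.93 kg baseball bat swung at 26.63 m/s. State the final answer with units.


KE = 0.5 * m * v^2
KE = 0.5 * 0.93 * 26.63^2
KE = 0.5 * 0.93 * 709.1569 = 329.758 J

329.758 J


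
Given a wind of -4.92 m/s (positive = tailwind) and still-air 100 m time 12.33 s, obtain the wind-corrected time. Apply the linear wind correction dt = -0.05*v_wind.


dt = -0.05 * v_wind = -0.05 * -4.92 = 0.246 s
t_corrected = t_still + dt = 12.33 + (0.246)
t_corrected = 12.576 s

12.576 s


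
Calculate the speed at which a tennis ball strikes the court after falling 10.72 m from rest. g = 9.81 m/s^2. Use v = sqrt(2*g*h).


v = sqrt(2 * g * h)
v = sqrt(2 * 9.81 * 10.72)
v = sqrt(210.3264) = 14.5026 m/s

14.5026 m/s


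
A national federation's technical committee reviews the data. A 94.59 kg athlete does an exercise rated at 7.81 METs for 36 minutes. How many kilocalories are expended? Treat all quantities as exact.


kcal = MET * mass * time_hr
Convert time: 36 min = 0.6 hr
kcal = 7.81 * 94.59 * 0.6
kcal = 443.2487 kcal

443.2487 kcal


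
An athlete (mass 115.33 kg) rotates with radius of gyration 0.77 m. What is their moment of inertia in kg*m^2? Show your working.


I = m * k^2
I = 115.33 * 0.77^2
I = 115.33 * 0.5929 = 68.3792 kg*m^2

68.3792 kg*m^2


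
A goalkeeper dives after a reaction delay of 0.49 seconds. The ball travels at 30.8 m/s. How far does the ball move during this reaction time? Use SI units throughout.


d = v * t
d = 30.8 * 0.49
d = 15.092 m

15.092 m


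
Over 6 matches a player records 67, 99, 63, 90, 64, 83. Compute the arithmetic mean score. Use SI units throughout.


Average = sum / n
Sum = 466
Average = 466 / 6 = 77.6667

77.6667


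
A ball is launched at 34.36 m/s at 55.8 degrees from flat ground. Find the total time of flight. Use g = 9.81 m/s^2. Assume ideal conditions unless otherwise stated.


T = 2*v*sin(theta)/g
sin(theta) = sin(55.8 deg) = 0.8271
T = 2*34.36*0.8271 / 9.81
T = 56.837 / 9.81 = 5.7938 s

5.7938 s


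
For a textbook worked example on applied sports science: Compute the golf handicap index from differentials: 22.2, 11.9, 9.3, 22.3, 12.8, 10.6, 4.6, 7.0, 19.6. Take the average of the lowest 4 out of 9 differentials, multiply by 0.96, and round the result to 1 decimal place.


All differentials: 22.2, 11.9, 9.3, 22.3, 12.8, 10.6, 4.6, 7.0, 19.6
Sorted: 4.6, 7.0, 9.3, 10.6, 11.9, 12.8, 19.6, 22.2, 22.3
Best 4: 4.6, 7.0, 9.3, 10.6
Average of best = 31.5 / 4 = 7.875
Raw index = 7.875 * 0.96 = 7.56
Handicap index = round(7.56, 1) = 7.6

7.6


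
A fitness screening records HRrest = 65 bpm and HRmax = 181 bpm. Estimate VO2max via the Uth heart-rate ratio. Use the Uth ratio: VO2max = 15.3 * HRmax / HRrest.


VO2max = 15.3 * HRmax / HRrest
VO2max = 15.3 * 181 / 65
VO2max = 2769.3 / 65 = 42.6046 mL/kg/min

42.6046 mL/kg/min


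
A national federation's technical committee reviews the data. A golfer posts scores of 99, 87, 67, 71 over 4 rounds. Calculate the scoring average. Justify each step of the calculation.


Average = sum / n
Sum = 324
Average = 324 / 4 = 81

81


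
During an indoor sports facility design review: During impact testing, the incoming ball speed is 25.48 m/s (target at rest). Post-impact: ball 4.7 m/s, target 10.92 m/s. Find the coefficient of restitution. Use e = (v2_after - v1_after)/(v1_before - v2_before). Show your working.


e = (v2_after - v1_after) / (v1_before - v2_before)
Numerator = 10.92 - 4.7 = 6.22
Denominator = 25.48 - 0 = 25.48
e = 6.22 / 25.48 = 0.2441

0.2441


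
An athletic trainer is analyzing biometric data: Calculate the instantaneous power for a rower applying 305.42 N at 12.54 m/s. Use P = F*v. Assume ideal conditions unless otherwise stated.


P = F * v
P = 305.42 * 12.54
P = 3829.9668 W

3829.9668 W


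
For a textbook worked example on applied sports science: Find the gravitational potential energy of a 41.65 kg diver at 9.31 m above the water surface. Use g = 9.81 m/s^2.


PE = m * g * h
PE = 41.65 * 9.81 * 9.31
PE = 408.5865 * 9.31 = 3803.9403 J

3803.9403 J


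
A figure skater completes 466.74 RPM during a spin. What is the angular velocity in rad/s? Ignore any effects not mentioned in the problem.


omega = RPM * 2 * pi / 60
omega = 466.74 * 2 * 3.14159 / 60
omega = 2932.6139 / 60 = 48.8769 rad/s

48.8769 rad/s


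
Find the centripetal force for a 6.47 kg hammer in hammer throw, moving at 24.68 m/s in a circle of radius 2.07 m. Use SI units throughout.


Fc = m * v^2 / r
v^2 = 24.68^2 = 609.1024
Fc = 6.47 * 609.1024 / 2.07
Fc = 3940.8925 / 2.07 = 1903.8128 N

1903.8128 N


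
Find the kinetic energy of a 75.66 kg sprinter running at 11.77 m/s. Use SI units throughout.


KE = 0.5 * m * v^2
KE = 0.5 * 75.66 * 11.77^2
KE = 0.5 * 75.66 * 138.5329 = 5240.6996 J

5240.6996 J


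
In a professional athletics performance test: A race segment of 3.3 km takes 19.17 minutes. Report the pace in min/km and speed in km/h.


Pace = time / distance = 19.17 min / 3.3 km = 5.8091 min/km
Speed = distance / time_in_hours = 3.3 / 0.3195 hr
Speed = 10.3286 km/h

5.8091 min/km, 10.3286 km/h


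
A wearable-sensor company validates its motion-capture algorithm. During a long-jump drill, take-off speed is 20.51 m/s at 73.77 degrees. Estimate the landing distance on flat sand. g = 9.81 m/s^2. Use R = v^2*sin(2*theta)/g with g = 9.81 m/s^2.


R = v^2 * sin(2*theta) / g
Convert angle to radians: theta = 73.77 deg = 1.2875 rad
sin(2*theta) = sin(2.5751) = 0.5367
R = 20.51^2 * 0.5367 / 9.81
R = 420.6601 * 0.5367 / 9.81 = 23.0146 m

23.0146 m


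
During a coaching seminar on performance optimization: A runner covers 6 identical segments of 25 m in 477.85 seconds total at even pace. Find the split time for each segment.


Split time = total_time / n_laps = 477.85 / 6
Split time = 79.6417 s per lap

79.6417 s


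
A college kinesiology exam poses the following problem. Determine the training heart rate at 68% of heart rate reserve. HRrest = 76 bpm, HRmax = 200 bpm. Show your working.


Target = HRrest + pct*(HRmax - HRrest)
Heart rate reserve = HRmax - HRrest = 200 - 76 = 124 bpm
Fraction = 68% = 0.68
Target = 76 + 0.68 * 124
Target = 76 + 84.32 = 160.32 bpm

160.32 bpm


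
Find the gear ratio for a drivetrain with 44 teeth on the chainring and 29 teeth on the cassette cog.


GR = front_teeth / rear_teeth
GR = 44 / 29
GR = 1.5172

1.5172


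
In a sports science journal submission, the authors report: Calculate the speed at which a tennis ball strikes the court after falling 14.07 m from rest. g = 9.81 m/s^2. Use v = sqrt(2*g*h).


v = sqrt(2 * g * h)
v = sqrt(2 * 9.81 * 14.07)
v = sqrt(276.0534) = 16.6149 m/s

16.6149 m/s


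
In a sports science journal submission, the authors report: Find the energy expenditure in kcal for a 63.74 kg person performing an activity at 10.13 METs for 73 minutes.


kcal = MET * mass * time_hr
Convert time: 73 min = 1.2167 hr
kcal = 10.13 * 63.74 * 1.2167
kcal = 785.5849 kcal

785.5849 kcal


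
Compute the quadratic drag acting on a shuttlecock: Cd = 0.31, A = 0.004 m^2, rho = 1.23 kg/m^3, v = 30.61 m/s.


Fd = 0.5 * Cd * rho * A * v^2
Fd = 0.5 * 0.31 * 1.23 * 0.004 * 30.61^2
v^2 = 936.9721
Fd = 0.5 * 0.31 * 1.23 * 0.004 * 936.9721 = 0.7145 N

0.7145 N


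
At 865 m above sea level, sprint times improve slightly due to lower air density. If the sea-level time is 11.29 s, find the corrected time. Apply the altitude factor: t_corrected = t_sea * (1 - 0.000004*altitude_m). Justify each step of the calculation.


Correction factor = 1 - 0.000004 * 865 = 0.99654
t_corrected = t_sea * factor = 11.29 * 0.99654
t_corrected = 11.2509 s

11.2509 s


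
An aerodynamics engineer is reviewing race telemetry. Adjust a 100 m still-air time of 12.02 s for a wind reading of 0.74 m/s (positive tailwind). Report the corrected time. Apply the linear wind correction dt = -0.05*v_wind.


dt = -0.05 * v_wind = -0.05 * 0.74 = -0.037 s
t_corrected = t_still + dt = 12.02 + (-0.037)
t_corrected = 11.983 s

11.983 s


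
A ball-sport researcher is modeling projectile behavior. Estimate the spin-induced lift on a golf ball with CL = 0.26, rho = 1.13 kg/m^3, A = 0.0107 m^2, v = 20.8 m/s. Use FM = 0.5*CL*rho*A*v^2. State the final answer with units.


FM = 0.5 * CL * rho * A * v^2
FM = 0.5 * 0.26 * 1.13 * 0.0107 * 20.8^2
v^2 = 432.64
FM = 0.5 * 0.26 * 1.13 * 0.0107 * 432.64 = 0.68 N

0.68 N


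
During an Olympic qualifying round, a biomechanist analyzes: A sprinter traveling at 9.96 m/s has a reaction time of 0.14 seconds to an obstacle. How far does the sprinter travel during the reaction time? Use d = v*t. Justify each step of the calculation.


d = v * t
d = 9.96 * 0.14
d = 1.3944 m

1.3944 m


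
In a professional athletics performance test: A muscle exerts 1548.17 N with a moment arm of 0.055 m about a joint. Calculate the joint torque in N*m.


tau = F * d
tau = 1548.17 * 0.055
tau = 85.1493 N*m

85.1493 N*m


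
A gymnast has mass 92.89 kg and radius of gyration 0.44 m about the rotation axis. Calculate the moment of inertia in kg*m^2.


I = m * k^2
I = 92.89 * 0.44^2
I = 92.89 * 0.1936 = 17.9835 kg*m^2

17.9835 kg*m^2


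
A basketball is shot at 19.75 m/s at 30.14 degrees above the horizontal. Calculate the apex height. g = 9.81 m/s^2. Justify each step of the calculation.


H = (v*sin(theta))^2 / (2*g)
vy = v*sin(theta) = 19.75 * sin(30.14 deg) = 9.9168 m/s
H = vy^2 / (2*g) = 98.3422 / (2*9.81)
H = 98.3422 / 19.62 = 5.0123 m

5.0123 m


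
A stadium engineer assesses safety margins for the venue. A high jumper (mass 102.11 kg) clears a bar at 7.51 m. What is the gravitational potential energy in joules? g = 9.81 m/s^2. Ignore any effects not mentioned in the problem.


PE = m * g * h
PE = 102.11 * 9.81 * 7.51
PE = 1001.6991 * 7.51 = 7522.7602 J

7522.7602 J


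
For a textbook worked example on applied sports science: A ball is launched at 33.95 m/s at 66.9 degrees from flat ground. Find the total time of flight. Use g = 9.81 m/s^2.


T = 2*v*sin(theta)/g
sin(theta) = sin(66.9 deg) = 0.9198
T = 2*33.95*0.9198 / 9.81
T = 62.4559 / 9.81 = 6.3666 s

6.3666 s


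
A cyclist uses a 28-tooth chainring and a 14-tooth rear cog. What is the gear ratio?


GR = front_teeth / rear_teeth
GR = 28 / 14
GR = 2

2
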